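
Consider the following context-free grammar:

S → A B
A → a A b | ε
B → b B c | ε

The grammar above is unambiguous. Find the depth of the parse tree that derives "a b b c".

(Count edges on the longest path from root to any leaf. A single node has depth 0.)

3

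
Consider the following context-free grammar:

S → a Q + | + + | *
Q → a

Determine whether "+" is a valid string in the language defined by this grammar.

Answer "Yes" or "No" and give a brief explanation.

No - no valid derivation exists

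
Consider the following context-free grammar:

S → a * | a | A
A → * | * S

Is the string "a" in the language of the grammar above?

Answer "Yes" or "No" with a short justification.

Yes - a valid derivation exists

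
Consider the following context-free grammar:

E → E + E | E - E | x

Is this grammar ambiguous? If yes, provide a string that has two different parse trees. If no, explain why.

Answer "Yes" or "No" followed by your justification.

Yes - the string 'x + x - x + x + x' has two distinct leftmost derivations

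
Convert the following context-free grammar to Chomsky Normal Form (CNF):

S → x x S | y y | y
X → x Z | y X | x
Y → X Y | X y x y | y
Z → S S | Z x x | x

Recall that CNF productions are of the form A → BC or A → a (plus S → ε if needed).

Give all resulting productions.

TX → x; TY → y; S → y; X → x; Y → y; Z → x; S → TX X0; X0 → TX S; S → TY TY; X → TX Z; X → TY X; Y → X Y; Y → X X1; X1 → TY X2; X2 → TX TY; Z → S S; Z → Z X3; X3 → TX TX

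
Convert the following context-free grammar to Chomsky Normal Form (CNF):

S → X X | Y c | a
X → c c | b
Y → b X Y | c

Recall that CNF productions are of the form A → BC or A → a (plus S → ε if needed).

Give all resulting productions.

TC → c; S → a; X → b; TB → b; Y → c; S → X X; S → Y TC; X → TC TC; Y → TB X0; X0 → X Y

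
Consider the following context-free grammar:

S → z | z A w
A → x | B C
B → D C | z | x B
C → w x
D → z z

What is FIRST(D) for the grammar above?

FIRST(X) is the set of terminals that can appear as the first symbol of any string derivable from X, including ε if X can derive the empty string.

We compute FIRST(D) using the standard algorithm.
FIRST(A) = {x, z}
FIRST(B) = {x, z}
FIRST(C) = {w}
FIRST(D) = {z}
FIRST(S) = {z}
Therefore, FIRST(D) = {z}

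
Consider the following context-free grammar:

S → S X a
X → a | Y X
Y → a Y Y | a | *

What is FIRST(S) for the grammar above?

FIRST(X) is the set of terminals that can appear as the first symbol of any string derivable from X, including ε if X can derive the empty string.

We compute FIRST(S) using the standard algorithm.
FIRST(S) = {}
FIRST(X) = {*, a}
FIRST(Y) = {*, a}
Therefore, FIRST(S) = {}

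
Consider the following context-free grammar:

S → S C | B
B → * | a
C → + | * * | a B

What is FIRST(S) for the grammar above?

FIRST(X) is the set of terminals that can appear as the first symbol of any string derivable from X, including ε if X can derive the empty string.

We compute FIRST(S) using the standard algorithm.
FIRST(B) = {*, a}
FIRST(C) = {*, +, a}
FIRST(S) = {*, a}
Therefore, FIRST(S) = {*, a}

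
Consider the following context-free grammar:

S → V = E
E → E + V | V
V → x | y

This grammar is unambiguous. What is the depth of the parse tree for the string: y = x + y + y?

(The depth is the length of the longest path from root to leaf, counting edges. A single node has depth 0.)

5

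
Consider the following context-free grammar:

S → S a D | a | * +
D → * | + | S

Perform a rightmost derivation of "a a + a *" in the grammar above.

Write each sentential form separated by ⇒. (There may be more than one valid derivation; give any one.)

S ⇒ S a D ⇒ S a * ⇒ S a D a * ⇒ S a + a * ⇒ a a + a *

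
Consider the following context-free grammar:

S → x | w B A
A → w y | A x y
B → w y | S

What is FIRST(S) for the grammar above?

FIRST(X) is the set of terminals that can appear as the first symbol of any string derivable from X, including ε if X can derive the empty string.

We compute FIRST(S) using the standard algorithm.
FIRST(A) = {w}
FIRST(B) = {w, x}
FIRST(S) = {w, x}
Therefore, FIRST(S) = {w, x}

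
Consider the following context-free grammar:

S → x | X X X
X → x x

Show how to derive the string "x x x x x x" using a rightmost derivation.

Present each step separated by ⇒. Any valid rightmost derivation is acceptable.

S ⇒ X X X ⇒ X X x x ⇒ X x x x x ⇒ x x x x x x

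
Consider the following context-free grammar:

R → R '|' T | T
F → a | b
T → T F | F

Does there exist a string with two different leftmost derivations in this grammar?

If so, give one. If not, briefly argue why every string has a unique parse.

No - every string in the language has a unique leftmost derivation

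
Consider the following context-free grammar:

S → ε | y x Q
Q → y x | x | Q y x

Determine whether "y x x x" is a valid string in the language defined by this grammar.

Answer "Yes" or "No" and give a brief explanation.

No - no valid derivation exists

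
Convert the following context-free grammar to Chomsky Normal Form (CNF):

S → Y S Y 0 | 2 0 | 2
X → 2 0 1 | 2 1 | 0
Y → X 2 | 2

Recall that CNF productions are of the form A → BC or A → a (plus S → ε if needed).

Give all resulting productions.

T0 → 0; T2 → 2; S → 2; T1 → 1; X → 0; Y → 2; S → Y X0; X0 → S X1; X1 → Y T0; S → T2 T0; X → T2 X2; X2 → T0 T1; X → T2 T1; Y → X T2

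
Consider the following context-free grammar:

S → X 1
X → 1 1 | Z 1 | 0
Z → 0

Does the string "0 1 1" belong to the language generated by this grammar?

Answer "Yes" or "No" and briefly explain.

Yes - a valid derivation exists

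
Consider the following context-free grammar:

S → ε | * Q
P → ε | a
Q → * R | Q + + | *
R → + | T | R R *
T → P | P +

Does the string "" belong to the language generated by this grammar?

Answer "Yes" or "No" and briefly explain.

Yes - a valid derivation exists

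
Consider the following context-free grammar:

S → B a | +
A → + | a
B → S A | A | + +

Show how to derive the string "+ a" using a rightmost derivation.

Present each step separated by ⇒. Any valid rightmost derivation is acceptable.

S ⇒ B a ⇒ A a ⇒ + a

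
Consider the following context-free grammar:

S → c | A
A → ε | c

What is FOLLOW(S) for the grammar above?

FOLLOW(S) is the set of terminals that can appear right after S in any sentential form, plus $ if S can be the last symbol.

We compute FOLLOW(S) using the standard algorithm.
FOLLOW(S) starts with {$}.
FIRST(A) = {c, ε}
FIRST(S) = {c, ε}
FOLLOW(A) = {$}
FOLLOW(S) = {$}
Therefore, FOLLOW(S) = {$}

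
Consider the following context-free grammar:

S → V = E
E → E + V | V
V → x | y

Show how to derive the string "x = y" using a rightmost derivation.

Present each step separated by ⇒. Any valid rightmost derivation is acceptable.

S ⇒ V = E ⇒ V = V ⇒ V = y ⇒ x = y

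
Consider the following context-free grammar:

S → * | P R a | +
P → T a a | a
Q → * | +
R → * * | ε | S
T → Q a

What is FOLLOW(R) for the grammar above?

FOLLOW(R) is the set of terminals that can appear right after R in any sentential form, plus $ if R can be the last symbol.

We compute FOLLOW(R) using the standard algorithm.
FOLLOW(S) starts with {$}.
FIRST(P) = {*, +, a}
FIRST(Q) = {*, +}
FIRST(R) = {*, +, a, ε}
FIRST(S) = {*, +, a}
FIRST(T) = {*, +}
FOLLOW(P) = {*, +, a}
FOLLOW(Q) = {a}
FOLLOW(R) = {a}
FOLLOW(S) = {$, a}
FOLLOW(T) = {a}
Therefore, FOLLOW(R) = {a}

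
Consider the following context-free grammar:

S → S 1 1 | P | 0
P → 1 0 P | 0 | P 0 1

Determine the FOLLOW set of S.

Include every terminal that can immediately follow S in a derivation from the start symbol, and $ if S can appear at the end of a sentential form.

We compute FOLLOW(S) using the standard algorithm.
FOLLOW(S) starts with {$}.
FIRST(P) = {0, 1}
FIRST(S) = {0, 1}
FOLLOW(P) = {$, 0, 1}
FOLLOW(S) = {$, 1}
Therefore, FOLLOW(S) = {$, 1}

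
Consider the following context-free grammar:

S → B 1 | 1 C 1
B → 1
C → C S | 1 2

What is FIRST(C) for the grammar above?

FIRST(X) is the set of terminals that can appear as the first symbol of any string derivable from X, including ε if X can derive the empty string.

We compute FIRST(C) using the standard algorithm.
FIRST(B) = {1}
FIRST(C) = {1}
FIRST(S) = {1}
Therefore, FIRST(C) = {1}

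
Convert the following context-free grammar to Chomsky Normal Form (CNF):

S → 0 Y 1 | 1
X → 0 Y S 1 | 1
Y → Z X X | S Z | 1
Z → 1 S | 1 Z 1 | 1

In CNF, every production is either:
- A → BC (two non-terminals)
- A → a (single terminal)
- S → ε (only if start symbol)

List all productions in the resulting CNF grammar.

T0 → 0; T1 → 1; S → 1; X → 1; Y → 1; Z → 1; S → T0 X0; X0 → Y T1; X → T0 X1; X1 → Y X2; X2 → S T1; Y → Z X3; X3 → X X; Y → S Z; Z → T1 S; Z → T1 X4; X4 → Z T1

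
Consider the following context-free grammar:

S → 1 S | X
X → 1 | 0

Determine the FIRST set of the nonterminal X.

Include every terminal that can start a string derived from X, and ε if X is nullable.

We compute FIRST(X) using the standard algorithm.
FIRST(S) = {0, 1}
FIRST(X) = {0, 1}
Therefore, FIRST(X) = {0, 1}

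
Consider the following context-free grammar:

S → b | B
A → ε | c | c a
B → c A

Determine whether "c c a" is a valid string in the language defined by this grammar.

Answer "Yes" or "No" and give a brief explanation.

Yes - a valid derivation exists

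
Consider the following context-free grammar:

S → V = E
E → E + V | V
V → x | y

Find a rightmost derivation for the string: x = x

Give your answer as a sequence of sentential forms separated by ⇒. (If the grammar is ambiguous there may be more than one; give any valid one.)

S ⇒ V = E ⇒ V = V ⇒ V = x ⇒ x = x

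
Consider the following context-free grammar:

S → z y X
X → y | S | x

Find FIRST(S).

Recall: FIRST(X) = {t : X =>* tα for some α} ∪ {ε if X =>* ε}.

We compute FIRST(S) using the standard algorithm.
FIRST(S) = {z}
FIRST(X) = {x, y, z}
Therefore, FIRST(S) = {z}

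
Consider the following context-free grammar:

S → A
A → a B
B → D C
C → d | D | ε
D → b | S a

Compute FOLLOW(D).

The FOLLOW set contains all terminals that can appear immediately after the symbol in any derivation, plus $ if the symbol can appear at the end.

We compute FOLLOW(D) using the standard algorithm.
FOLLOW(S) starts with {$}.
FIRST(A) = {a}
FIRST(B) = {a, b}
FIRST(C) = {a, b, d, ε}
FIRST(D) = {a, b}
FIRST(S) = {a}
FOLLOW(A) = {$, a}
FOLLOW(B) = {$, a}
FOLLOW(C) = {$, a}
FOLLOW(D) = {$, a, b, d}
FOLLOW(S) = {$, a}
Therefore, FOLLOW(D) = {$, a, b, d}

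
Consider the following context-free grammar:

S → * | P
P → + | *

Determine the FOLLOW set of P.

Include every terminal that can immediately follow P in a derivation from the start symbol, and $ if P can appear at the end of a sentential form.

We compute FOLLOW(P) using the standard algorithm.
FOLLOW(S) starts with {$}.
FIRST(P) = {*, +}
FIRST(S) = {*, +}
FOLLOW(P) = {$}
FOLLOW(S) = {$}
Therefore, FOLLOW(P) = {$}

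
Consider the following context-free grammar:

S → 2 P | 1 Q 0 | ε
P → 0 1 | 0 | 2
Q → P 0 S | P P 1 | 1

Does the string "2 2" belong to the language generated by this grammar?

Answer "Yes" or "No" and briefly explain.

Yes - a valid derivation exists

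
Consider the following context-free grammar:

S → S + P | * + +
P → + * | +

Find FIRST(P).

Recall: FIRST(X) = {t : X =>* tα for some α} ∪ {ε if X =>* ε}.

We compute FIRST(P) using the standard algorithm.
FIRST(P) = {+}
FIRST(S) = {*}
Therefore, FIRST(P) = {+}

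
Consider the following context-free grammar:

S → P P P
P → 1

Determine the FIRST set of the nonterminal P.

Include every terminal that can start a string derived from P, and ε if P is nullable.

We compute FIRST(P) using the standard algorithm.
FIRST(P) = {1}
FIRST(S) = {1}
Therefore, FIRST(P) = {1}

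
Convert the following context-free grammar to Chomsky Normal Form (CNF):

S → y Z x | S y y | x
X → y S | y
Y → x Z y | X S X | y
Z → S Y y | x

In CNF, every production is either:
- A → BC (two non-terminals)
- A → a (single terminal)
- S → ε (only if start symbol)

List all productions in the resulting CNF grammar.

TY → y; TX → x; S → x; X → y; Y → y; Z → x; S → TY X0; X0 → Z TX; S → S X1; X1 → TY TY; X → TY S; Y → TX X2; X2 → Z TY; Y → X X3; X3 → S X; Z → S X4; X4 → Y TY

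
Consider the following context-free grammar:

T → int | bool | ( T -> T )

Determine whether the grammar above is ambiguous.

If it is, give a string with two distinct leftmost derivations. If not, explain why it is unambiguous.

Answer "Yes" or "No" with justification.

No - the grammar is unambiguous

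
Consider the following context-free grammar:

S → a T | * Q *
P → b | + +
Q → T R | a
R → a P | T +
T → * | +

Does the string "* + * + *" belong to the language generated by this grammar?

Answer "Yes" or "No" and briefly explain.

Yes - a valid derivation exists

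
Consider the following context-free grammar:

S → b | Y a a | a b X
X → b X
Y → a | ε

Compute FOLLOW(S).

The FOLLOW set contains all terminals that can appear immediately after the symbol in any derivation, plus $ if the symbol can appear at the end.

We compute FOLLOW(S) using the standard algorithm.
FOLLOW(S) starts with {$}.
FIRST(S) = {a, b}
FIRST(X) = {b}
FIRST(Y) = {a, ε}
FOLLOW(S) = {$}
FOLLOW(X) = {$}
FOLLOW(Y) = {a}
Therefore, FOLLOW(S) = {$}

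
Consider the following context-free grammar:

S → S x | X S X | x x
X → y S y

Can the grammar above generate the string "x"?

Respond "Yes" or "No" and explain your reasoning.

No - no valid derivation exists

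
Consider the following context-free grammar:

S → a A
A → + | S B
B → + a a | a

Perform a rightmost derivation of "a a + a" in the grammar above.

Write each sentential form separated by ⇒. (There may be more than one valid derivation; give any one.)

S ⇒ a A ⇒ a S B ⇒ a S a ⇒ a a A a ⇒ a a + a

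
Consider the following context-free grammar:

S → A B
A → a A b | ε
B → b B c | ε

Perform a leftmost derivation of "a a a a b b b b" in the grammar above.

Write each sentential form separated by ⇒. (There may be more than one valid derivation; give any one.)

S ⇒ A B ⇒ a A b B ⇒ a a A b b B ⇒ a a a A b b b B ⇒ a a a a A b b b b B ⇒ a a a a b b b b B ⇒ a a a a b b b b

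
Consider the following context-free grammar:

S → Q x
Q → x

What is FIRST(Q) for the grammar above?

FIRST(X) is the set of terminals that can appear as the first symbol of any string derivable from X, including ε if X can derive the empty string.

We compute FIRST(Q) using the standard algorithm.
FIRST(Q) = {x}
FIRST(S) = {x}
Therefore, FIRST(Q) = {x}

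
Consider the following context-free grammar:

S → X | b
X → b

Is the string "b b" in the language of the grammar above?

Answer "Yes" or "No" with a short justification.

No - no valid derivation exists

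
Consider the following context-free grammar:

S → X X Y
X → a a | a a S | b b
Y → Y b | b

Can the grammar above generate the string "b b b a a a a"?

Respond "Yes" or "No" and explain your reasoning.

No - no valid derivation exists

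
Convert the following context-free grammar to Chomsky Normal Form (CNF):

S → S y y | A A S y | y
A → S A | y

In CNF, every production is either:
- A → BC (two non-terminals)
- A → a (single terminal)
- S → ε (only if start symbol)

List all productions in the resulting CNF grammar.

TY → y; S → y; A → y; S → S X0; X0 → TY TY; S → A X1; X1 → A X2; X2 → S TY; A → S A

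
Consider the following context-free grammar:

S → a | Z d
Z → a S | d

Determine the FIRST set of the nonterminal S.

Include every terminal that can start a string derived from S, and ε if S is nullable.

We compute FIRST(S) using the standard algorithm.
FIRST(S) = {a, d}
FIRST(Z) = {a, d}
Therefore, FIRST(S) = {a, d}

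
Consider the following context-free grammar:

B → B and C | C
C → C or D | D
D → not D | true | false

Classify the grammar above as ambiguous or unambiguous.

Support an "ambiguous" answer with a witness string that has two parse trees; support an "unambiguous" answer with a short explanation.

Unambiguous - every string in the language has a unique parse tree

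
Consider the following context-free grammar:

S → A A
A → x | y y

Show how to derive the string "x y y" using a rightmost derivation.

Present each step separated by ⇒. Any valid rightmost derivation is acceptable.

S ⇒ A A ⇒ A y y ⇒ x y y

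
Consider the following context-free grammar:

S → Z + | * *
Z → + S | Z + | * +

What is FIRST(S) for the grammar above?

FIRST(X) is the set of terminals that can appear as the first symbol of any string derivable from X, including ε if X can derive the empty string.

We compute FIRST(S) using the standard algorithm.
FIRST(S) = {*, +}
FIRST(Z) = {*, +}
Therefore, FIRST(S) = {*, +}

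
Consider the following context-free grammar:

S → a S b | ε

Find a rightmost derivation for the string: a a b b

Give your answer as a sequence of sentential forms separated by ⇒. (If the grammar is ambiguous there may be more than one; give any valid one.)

S ⇒ a S b ⇒ a a S b b ⇒ a a b b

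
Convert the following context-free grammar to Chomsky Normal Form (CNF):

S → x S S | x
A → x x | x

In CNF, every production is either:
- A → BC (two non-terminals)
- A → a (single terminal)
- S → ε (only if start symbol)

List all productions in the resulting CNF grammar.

TX → x; S → x; A → x; S → TX X0; X0 → S S; A → TX TX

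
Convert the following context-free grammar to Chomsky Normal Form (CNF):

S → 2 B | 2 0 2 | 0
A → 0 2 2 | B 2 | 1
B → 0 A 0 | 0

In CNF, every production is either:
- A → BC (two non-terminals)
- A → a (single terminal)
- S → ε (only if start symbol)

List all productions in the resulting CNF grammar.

T2 → 2; T0 → 0; S → 0; A → 1; B → 0; S → T2 B; S → T2 X0; X0 → T0 T2; A → T0 X1; X1 → T2 T2; A → B T2; B → T0 X2; X2 → A T0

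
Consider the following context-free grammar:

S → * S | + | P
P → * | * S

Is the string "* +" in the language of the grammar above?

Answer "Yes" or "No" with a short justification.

Yes - a valid derivation exists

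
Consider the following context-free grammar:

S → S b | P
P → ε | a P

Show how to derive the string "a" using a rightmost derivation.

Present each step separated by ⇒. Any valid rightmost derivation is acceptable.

S ⇒ P ⇒ a P ⇒ a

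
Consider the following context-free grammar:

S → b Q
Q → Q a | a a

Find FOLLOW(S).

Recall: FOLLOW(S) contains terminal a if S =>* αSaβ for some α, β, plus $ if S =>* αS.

We compute FOLLOW(S) using the standard algorithm.
FOLLOW(S) starts with {$}.
FIRST(Q) = {a}
FIRST(S) = {b}
FOLLOW(Q) = {$, a}
FOLLOW(S) = {$}
Therefore, FOLLOW(S) = {$}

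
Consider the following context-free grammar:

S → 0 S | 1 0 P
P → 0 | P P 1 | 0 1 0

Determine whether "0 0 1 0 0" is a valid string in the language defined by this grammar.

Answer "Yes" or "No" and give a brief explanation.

Yes - a valid derivation exists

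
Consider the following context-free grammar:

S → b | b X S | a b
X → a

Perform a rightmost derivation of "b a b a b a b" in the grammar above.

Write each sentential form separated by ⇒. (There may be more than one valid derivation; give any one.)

S ⇒ b X S ⇒ b X b X S ⇒ b X b X b X S ⇒ b X b X b X b ⇒ b X b X b a b ⇒ b X b a b a b ⇒ b a b a b a b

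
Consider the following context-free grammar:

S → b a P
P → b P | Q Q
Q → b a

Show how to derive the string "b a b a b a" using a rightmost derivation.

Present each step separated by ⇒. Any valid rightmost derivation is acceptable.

S ⇒ b a P ⇒ b a Q Q ⇒ b a Q b a ⇒ b a b a b a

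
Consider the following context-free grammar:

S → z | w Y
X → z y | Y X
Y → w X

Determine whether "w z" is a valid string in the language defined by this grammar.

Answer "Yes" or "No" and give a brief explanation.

No - no valid derivation exists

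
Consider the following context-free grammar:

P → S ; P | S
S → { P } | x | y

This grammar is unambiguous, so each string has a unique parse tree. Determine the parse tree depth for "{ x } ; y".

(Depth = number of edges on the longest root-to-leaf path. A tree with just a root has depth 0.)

4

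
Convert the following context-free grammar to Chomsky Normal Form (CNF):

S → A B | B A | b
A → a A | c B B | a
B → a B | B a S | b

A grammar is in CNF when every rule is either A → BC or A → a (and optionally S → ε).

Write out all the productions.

S → b; TA → a; TC → c; A → a; B → b; S → A B; S → B A; A → TA A; A → TC X0; X0 → B B; B → TA B; B → B X1; X1 → TA S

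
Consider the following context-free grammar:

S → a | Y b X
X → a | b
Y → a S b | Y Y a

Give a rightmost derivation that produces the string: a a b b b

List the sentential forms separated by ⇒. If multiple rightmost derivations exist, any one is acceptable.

S ⇒ Y b X ⇒ Y b b ⇒ a S b b b ⇒ a a b b b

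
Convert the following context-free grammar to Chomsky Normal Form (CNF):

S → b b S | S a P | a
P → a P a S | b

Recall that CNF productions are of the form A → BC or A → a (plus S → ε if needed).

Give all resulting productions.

TB → b; TA → a; S → a; P → b; S → TB X0; X0 → TB S; S → S X1; X1 → TA P; P → TA X2; X2 → P X3; X3 → TA S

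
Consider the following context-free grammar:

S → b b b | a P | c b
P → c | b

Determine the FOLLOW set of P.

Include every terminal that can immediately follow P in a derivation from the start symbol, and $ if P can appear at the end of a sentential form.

We compute FOLLOW(P) using the standard algorithm.
FOLLOW(S) starts with {$}.
FIRST(P) = {b, c}
FIRST(S) = {a, b, c}
FOLLOW(P) = {$}
FOLLOW(S) = {$}
Therefore, FOLLOW(P) = {$}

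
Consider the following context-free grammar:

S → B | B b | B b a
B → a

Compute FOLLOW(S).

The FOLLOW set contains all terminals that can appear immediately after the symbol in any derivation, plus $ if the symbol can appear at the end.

We compute FOLLOW(S) using the standard algorithm.
FOLLOW(S) starts with {$}.
FIRST(B) = {a}
FIRST(S) = {a}
FOLLOW(B) = {$, b}
FOLLOW(S) = {$}
Therefore, FOLLOW(S) = {$}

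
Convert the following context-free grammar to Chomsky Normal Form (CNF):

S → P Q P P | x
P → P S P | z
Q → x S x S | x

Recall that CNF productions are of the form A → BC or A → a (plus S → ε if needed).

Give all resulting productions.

S → x; P → z; TX → x; Q → x; S → P X0; X0 → Q X1; X1 → P P; P → P X2; X2 → S P; Q → TX X3; X3 → S X4; X4 → TX S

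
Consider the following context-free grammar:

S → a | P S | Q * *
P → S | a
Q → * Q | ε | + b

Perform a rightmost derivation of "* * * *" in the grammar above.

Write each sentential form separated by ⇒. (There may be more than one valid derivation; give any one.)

S ⇒ Q * * ⇒ * Q * * ⇒ * * Q * * ⇒ * * * *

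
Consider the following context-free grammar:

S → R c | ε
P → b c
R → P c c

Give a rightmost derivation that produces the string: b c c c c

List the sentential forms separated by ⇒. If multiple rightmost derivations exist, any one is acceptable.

S ⇒ R c ⇒ P c c c ⇒ b c c c c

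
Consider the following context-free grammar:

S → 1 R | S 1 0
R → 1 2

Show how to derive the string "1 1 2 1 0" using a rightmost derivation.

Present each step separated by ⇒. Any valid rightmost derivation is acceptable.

S ⇒ S 1 0 ⇒ 1 R 1 0 ⇒ 1 1 2 1 0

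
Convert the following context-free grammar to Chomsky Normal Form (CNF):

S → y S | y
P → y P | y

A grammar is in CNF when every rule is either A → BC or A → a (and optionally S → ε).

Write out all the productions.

TY → y; S → y; P → y; S → TY S; P → TY P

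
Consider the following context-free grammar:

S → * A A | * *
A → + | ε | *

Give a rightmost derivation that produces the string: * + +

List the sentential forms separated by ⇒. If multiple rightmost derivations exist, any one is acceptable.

S ⇒ * A A ⇒ * A + ⇒ * + +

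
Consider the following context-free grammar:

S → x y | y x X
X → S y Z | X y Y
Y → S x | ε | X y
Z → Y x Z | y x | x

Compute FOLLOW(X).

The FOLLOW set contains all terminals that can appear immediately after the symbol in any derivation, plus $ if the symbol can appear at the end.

We compute FOLLOW(X) using the standard algorithm.
FOLLOW(S) starts with {$}.
FIRST(S) = {x, y}
FIRST(X) = {x, y}
FIRST(Y) = {x, y, ε}
FIRST(Z) = {x, y}
FOLLOW(S) = {$, x, y}
FOLLOW(X) = {$, x, y}
FOLLOW(Y) = {$, x, y}
FOLLOW(Z) = {$, x, y}
Therefore, FOLLOW(X) = {$, x, y}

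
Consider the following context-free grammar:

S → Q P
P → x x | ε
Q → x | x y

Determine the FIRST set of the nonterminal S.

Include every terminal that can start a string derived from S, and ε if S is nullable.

We compute FIRST(S) using the standard algorithm.
FIRST(P) = {x, ε}
FIRST(Q) = {x}
FIRST(S) = {x}
Therefore, FIRST(S) = {x}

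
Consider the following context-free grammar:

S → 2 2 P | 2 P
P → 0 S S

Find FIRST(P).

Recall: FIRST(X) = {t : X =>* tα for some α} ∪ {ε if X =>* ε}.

We compute FIRST(P) using the standard algorithm.
FIRST(P) = {0}
FIRST(S) = {2}
Therefore, FIRST(P) = {0}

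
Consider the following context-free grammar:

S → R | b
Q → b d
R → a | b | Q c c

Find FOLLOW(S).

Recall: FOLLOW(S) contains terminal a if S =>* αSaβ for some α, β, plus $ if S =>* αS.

We compute FOLLOW(S) using the standard algorithm.
FOLLOW(S) starts with {$}.
FIRST(Q) = {b}
FIRST(R) = {a, b}
FIRST(S) = {a, b}
FOLLOW(Q) = {c}
FOLLOW(R) = {$}
FOLLOW(S) = {$}
Therefore, FOLLOW(S) = {$}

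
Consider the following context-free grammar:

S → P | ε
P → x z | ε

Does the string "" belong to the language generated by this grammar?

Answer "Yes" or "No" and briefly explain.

Yes - a valid derivation exists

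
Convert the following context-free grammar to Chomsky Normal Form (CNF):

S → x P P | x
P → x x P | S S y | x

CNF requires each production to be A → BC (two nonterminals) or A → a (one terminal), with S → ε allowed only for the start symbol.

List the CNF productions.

TX → x; S → x; TY → y; P → x; S → TX X0; X0 → P P; P → TX X1; X1 → TX P; P → S X2; X2 → S TY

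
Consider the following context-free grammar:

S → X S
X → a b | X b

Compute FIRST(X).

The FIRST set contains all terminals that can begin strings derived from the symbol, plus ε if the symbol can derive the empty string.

We compute FIRST(X) using the standard algorithm.
FIRST(S) = {a}
FIRST(X) = {a}
Therefore, FIRST(X) = {a}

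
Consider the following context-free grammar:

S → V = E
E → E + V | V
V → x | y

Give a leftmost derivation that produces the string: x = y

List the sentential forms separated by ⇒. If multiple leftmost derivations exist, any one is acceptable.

S ⇒ V = E ⇒ x = E ⇒ x = V ⇒ x = y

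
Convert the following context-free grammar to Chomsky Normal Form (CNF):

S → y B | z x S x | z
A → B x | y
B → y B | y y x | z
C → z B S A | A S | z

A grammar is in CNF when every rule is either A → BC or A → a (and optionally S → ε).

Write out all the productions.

TY → y; TZ → z; TX → x; S → z; A → y; B → z; C → z; S → TY B; S → TZ X0; X0 → TX X1; X1 → S TX; A → B TX; B → TY B; B → TY X2; X2 → TY TX; C → TZ X3; X3 → B X4; X4 → S A; C → A S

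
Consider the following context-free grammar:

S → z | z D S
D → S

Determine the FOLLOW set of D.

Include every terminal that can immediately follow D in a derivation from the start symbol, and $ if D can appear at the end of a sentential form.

We compute FOLLOW(D) using the standard algorithm.
FOLLOW(S) starts with {$}.
FIRST(D) = {z}
FIRST(S) = {z}
FOLLOW(D) = {z}
FOLLOW(S) = {$, z}
Therefore, FOLLOW(D) = {z}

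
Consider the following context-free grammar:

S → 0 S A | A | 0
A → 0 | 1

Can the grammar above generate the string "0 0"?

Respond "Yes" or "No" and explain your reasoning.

No - no valid derivation exists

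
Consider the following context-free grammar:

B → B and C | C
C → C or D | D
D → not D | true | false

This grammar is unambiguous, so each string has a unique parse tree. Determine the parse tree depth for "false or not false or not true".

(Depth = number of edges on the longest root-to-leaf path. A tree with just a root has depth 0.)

5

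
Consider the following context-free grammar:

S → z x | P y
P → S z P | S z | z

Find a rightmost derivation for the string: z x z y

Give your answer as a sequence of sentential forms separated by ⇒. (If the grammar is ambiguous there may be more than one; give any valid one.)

S ⇒ P y ⇒ S z y ⇒ z x z y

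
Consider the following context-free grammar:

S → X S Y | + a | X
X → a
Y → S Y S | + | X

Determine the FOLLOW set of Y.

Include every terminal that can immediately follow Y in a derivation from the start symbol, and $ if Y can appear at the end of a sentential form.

We compute FOLLOW(Y) using the standard algorithm.
FOLLOW(S) starts with {$}.
FIRST(S) = {+, a}
FIRST(X) = {a}
FIRST(Y) = {+, a}
FOLLOW(S) = {$, +, a}
FOLLOW(X) = {$, +, a}
FOLLOW(Y) = {$, +, a}
Therefore, FOLLOW(Y) = {$, +, a}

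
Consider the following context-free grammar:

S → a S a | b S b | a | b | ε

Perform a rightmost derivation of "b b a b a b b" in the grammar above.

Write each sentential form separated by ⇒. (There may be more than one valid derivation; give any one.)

S ⇒ b S b ⇒ b b S b b ⇒ b b a S a b b ⇒ b b a b a b b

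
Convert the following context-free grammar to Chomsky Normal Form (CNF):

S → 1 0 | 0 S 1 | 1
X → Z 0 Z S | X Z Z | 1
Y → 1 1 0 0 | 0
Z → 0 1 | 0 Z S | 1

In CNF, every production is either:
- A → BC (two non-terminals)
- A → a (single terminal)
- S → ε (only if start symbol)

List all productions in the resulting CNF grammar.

T1 → 1; T0 → 0; S → 1; X → 1; Y → 0; Z → 1; S → T1 T0; S → T0 X0; X0 → S T1; X → Z X1; X1 → T0 X2; X2 → Z S; X → X X3; X3 → Z Z; Y → T1 X4; X4 → T1 X5; X5 → T0 T0; Z → T0 T1; Z → T0 X6; X6 → Z S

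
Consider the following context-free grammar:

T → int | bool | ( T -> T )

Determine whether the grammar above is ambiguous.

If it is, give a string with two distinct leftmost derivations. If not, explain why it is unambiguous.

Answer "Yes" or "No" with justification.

No - the grammar is unambiguous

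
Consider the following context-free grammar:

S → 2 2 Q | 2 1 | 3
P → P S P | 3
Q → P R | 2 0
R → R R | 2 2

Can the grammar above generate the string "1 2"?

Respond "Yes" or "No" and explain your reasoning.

No - no valid derivation exists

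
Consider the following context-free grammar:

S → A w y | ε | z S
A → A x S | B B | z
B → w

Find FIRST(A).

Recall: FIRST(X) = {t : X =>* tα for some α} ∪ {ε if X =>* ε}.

We compute FIRST(A) using the standard algorithm.
FIRST(A) = {w, z}
FIRST(B) = {w}
FIRST(S) = {w, z, ε}
Therefore, FIRST(A) = {w, z}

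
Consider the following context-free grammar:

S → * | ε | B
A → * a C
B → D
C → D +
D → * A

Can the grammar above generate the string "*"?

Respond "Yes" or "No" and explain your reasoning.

Yes - a valid derivation exists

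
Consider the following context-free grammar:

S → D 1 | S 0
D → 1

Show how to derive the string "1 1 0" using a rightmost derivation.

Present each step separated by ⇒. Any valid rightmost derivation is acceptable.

S ⇒ S 0 ⇒ D 1 0 ⇒ 1 1 0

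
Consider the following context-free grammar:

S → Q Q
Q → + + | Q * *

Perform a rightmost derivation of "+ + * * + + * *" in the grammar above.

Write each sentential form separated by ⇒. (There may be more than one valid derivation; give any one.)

S ⇒ Q Q ⇒ Q Q * * ⇒ Q + + * * ⇒ Q * * + + * * ⇒ + + * * + + * *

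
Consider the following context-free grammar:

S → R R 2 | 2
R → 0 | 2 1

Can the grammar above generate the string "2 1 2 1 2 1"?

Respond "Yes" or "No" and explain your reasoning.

No - no valid derivation exists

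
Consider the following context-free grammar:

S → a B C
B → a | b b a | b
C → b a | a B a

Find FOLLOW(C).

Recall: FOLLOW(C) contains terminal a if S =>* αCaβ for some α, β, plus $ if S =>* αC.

We compute FOLLOW(C) using the standard algorithm.
FOLLOW(S) starts with {$}.
FIRST(B) = {a, b}
FIRST(C) = {a, b}
FIRST(S) = {a}
FOLLOW(B) = {a, b}
FOLLOW(C) = {$}
FOLLOW(S) = {$}
Therefore, FOLLOW(C) = {$}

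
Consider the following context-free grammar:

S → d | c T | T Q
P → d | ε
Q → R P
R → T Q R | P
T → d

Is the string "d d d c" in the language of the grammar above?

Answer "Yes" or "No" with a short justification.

No - no valid derivation exists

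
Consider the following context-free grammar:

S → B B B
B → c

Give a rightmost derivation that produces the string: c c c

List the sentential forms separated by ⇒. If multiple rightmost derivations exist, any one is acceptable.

S ⇒ B B B ⇒ B B c ⇒ B c c ⇒ c c c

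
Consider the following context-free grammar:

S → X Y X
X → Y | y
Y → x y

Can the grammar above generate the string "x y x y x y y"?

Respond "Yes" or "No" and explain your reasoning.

No - no valid derivation exists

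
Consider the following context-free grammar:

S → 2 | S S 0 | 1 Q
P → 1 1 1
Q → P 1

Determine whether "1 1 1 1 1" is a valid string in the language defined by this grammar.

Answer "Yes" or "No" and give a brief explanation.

Yes - a valid derivation exists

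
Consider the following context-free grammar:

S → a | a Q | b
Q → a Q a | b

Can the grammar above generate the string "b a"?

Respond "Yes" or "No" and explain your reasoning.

No - no valid derivation exists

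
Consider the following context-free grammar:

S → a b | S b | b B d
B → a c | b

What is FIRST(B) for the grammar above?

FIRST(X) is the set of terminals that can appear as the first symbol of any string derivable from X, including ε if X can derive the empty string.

We compute FIRST(B) using the standard algorithm.
FIRST(B) = {a, b}
FIRST(S) = {a, b}
Therefore, FIRST(B) = {a, b}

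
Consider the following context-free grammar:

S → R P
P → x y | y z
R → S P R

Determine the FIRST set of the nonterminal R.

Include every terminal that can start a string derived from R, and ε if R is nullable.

We compute FIRST(R) using the standard algorithm.
FIRST(P) = {x, y}
FIRST(R) = {}
FIRST(S) = {}
Therefore, FIRST(R) = {}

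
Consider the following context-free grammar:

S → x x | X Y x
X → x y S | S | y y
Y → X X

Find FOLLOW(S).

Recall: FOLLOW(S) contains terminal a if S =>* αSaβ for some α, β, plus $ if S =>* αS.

We compute FOLLOW(S) using the standard algorithm.
FOLLOW(S) starts with {$}.
FIRST(S) = {x, y}
FIRST(X) = {x, y}
FIRST(Y) = {x, y}
FOLLOW(S) = {$, x, y}
FOLLOW(X) = {x, y}
FOLLOW(Y) = {x}
Therefore, FOLLOW(S) = {$, x, y}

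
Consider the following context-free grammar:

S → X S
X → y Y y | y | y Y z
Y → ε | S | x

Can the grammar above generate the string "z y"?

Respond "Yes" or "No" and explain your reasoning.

No - no valid derivation exists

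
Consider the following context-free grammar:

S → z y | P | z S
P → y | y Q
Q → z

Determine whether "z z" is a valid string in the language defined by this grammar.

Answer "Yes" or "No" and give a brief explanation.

No - no valid derivation exists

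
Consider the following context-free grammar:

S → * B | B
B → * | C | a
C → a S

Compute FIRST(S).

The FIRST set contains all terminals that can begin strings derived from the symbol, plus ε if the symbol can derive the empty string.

We compute FIRST(S) using the standard algorithm.
FIRST(B) = {*, a}
FIRST(C) = {a}
FIRST(S) = {*, a}
Therefore, FIRST(S) = {*, a}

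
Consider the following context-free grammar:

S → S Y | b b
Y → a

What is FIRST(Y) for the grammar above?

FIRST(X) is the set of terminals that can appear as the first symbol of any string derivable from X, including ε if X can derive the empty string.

We compute FIRST(Y) using the standard algorithm.
FIRST(S) = {b}
FIRST(Y) = {a}
Therefore, FIRST(Y) = {a}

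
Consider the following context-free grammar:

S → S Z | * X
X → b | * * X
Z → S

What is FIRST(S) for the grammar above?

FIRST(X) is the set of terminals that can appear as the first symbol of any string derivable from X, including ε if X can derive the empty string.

We compute FIRST(S) using the standard algorithm.
FIRST(S) = {*}
FIRST(X) = {*, b}
FIRST(Z) = {*}
Therefore, FIRST(S) = {*}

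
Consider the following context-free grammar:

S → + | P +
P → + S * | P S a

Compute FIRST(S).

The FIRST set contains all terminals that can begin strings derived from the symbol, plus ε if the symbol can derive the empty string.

We compute FIRST(S) using the standard algorithm.
FIRST(P) = {+}
FIRST(S) = {+}
Therefore, FIRST(S) = {+}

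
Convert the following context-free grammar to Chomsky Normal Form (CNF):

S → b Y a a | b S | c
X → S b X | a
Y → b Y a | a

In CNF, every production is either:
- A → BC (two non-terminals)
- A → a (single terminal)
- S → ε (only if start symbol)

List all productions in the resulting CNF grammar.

TB → b; TA → a; S → c; X → a; Y → a; S → TB X0; X0 → Y X1; X1 → TA TA; S → TB S; X → S X2; X2 → TB X; Y → TB X3; X3 → Y TA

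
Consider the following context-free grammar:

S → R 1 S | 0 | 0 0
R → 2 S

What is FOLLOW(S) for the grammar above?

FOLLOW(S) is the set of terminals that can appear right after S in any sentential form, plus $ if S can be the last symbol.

We compute FOLLOW(S) using the standard algorithm.
FOLLOW(S) starts with {$}.
FIRST(R) = {2}
FIRST(S) = {0, 2}
FOLLOW(R) = {1}
FOLLOW(S) = {$, 1}
Therefore, FOLLOW(S) = {$, 1}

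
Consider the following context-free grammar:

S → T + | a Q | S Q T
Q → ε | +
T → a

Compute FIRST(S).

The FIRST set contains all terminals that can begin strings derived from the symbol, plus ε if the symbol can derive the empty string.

We compute FIRST(S) using the standard algorithm.
FIRST(Q) = {+, ε}
FIRST(S) = {a}
FIRST(T) = {a}
Therefore, FIRST(S) = {a}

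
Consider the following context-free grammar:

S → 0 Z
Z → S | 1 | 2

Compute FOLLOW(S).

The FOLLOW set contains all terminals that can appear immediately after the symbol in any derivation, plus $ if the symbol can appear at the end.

We compute FOLLOW(S) using the standard algorithm.
FOLLOW(S) starts with {$}.
FIRST(S) = {0}
FIRST(Z) = {0, 1, 2}
FOLLOW(S) = {$}
FOLLOW(Z) = {$}
Therefore, FOLLOW(S) = {$}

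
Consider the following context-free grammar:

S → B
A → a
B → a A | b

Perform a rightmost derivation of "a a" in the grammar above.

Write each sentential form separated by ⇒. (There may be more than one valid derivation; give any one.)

S ⇒ B ⇒ a A ⇒ a a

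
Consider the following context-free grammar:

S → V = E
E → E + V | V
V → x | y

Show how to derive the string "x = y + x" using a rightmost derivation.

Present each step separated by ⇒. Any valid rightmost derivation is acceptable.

S ⇒ V = E ⇒ V = E + V ⇒ V = E + x ⇒ V = V + x ⇒ V = y + x ⇒ x = y + x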